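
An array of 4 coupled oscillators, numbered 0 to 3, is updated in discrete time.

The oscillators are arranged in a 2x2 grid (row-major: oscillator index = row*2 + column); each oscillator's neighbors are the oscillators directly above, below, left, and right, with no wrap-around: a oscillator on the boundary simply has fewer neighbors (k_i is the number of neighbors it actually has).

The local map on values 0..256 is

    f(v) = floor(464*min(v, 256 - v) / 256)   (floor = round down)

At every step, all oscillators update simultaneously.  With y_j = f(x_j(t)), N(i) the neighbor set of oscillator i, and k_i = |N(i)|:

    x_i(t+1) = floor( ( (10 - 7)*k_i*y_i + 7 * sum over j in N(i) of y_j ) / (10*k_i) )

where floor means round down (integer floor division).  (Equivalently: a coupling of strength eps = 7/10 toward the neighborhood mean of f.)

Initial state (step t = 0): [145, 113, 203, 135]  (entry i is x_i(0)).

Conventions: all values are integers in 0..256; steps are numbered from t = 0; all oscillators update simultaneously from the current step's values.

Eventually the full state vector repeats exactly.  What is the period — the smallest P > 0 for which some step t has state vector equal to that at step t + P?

Simulating step by step:
t=0: [145, 113, 203, 135]
t=1: [165, 208, 175, 170]
t=2: [130, 137, 155, 128]
t=3: [207, 225, 215, 208]
t=4: [71, 78, 83, 71]
t=5: [140, 131, 134, 140]
t=6: [219, 214, 213, 219]
t=7: [73, 69, 70, 73]
t=8: [127, 129, 130, 127]
t=9: [229, 230, 229, 229]
t=10: [47, 47, 48, 47]
t=11: [85, 85, 85, 85]
t=12: [154, 154, 154, 154]
t=13: [184, 184, 184, 184]
t=14: [130, 130, 130, 130]
t=15: [228, 228, 228, 228]
t=16: [50, 50, 50, 50]
t=17: [90, 90, 90, 90]
t=18: [163, 163, 163, 163]
t=19: [168, 168, 168, 168]
t=20: [159, 159, 159, 159]
t=21: [175, 175, 175, 175]
t=22: [146, 146, 146, 146]
t=23: [199, 199, 199, 199]
t=24: [103, 103, 103, 103]
t=25: [186, 186, 186, 186]
t=26: [126, 126, 126, 126]
t=27: [228, 228, 228, 228]

Answer: 12
Key observation: The state at step 15, [228, 228, 228, 228], reappears at step 27 — and no state repeats earlier — so the cycle the system enters has period 12.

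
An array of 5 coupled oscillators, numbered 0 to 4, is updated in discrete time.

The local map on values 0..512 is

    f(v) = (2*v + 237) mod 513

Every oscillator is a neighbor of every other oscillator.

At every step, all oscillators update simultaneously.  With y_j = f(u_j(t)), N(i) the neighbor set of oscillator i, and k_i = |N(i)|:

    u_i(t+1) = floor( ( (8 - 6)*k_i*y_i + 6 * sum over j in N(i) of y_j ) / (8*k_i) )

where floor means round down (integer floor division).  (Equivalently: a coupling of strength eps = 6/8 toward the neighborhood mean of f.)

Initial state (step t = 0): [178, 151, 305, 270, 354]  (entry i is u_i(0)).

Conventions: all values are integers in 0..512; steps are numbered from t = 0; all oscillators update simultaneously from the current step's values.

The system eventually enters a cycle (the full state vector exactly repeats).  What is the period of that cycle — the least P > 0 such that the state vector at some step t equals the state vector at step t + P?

Simulating step by step:
t=0: [178, 151, 305, 270, 354]
t=1: [218, 214, 233, 229, 240]
t=2: [176, 176, 178, 177, 179]
t=3: [78, 78, 78, 78, 78]
t=4: [393, 393, 393, 393, 393]
t=5: [510, 510, 510, 510, 510]
t=6: [231, 231, 231, 231, 231]
t=7: [186, 186, 186, 186, 186]
t=8: [96, 96, 96, 96, 96]
t=9: [429, 429, 429, 429, 429]
t=10: [69, 69, 69, 69, 69]
t=11: [375, 375, 375, 375, 375]
t=12: [474, 474, 474, 474, 474]
t=13: [159, 159, 159, 159, 159]
t=14: [42, 42, 42, 42, 42]
t=15: [321, 321, 321, 321, 321]
t=16: [366, 366, 366, 366, 366]
t=17: [456, 456, 456, 456, 456]
t=18: [123, 123, 123, 123, 123]
t=19: [483, 483, 483, 483, 483]
t=20: [177, 177, 177, 177, 177]
t=21: [78, 78, 78, 78, 78]

Answer: 18
Key observation: The state at step 3, [78, 78, 78, 78, 78], reappears at step 21 — and no state repeats earlier — so the cycle the system enters has period 18.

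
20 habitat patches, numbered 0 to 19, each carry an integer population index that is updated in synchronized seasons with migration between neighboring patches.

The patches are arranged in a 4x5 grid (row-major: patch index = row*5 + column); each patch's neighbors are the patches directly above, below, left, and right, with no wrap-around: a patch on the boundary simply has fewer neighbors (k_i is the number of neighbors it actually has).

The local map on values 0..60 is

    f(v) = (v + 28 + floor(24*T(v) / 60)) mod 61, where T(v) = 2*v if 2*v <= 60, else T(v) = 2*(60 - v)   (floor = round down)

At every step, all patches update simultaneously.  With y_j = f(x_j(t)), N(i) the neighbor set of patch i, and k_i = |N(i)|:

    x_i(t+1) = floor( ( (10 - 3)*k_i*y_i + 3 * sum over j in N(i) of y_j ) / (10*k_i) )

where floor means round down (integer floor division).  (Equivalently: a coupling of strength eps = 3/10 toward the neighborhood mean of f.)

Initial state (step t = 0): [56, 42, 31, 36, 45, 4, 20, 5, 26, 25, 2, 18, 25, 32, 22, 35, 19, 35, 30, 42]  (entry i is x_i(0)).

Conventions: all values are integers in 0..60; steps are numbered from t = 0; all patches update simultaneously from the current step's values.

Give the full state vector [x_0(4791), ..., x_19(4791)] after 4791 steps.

Answer: [47, 42, 40, 40, 42, 17, 23, 24, 24, 26, 11, 21, 23, 25, 26, 14, 21, 25, 45, 44]
Key observation: The state at step 14, [16, 9, 8, 8, 11, 25, 42, 42, 44, 45, 24, 39, 43, 45, 46, 26, 42, 43, 13, 11], reappears at step 17: the system is in a cycle of period 3 from step 14 on.  Therefore the state at step 4791 equals the state at step 14 + ((4791 - 14) mod 3) = 15, which is [47, 42, 40, 40, 42, 17, 23, 24, 24, 26, 11, 21, 23, 25, 26, 14, 21, 25, 45, 44].

Derivation:
t=0: [56, 42, 31, 36, 45, 4, 20, 5, 26, 25, 2, 18, 25, 32, 22, 35, 19, 35, 30, 42]
t=1: [26, 21, 22, 21, 21, 30, 13, 29, 16, 12, 33, 45, 18, 18, 9, 20, 11, 18, 21, 20]
t=2: [12, 9, 6, 9, 10, 23, 40, 26, 49, 44, 19, 30, 54, 54, 42, 12, 41, 53, 15, 9]
t=3: [42, 41, 36, 41, 42, 12, 22, 17, 24, 25, 8, 20, 23, 27, 25, 37, 25, 27, 47, 42]
t=4: [26, 21, 25, 21, 21, 41, 14, 44, 15, 12, 36, 7, 12, 14, 13, 23, 12, 14, 22, 21]
t=5: [13, 10, 11, 9, 10, 24, 43, 28, 48, 45, 22, 40, 46, 49, 46, 16, 44, 47, 15, 11]
t=6: [44, 44, 43, 42, 42, 15, 23, 20, 24, 26, 13, 21, 23, 26, 26, 43, 26, 27, 48, 44]
t=7: [27, 21, 21, 21, 21, 46, 11, 5, 10, 13, 43, 8, 8, 13, 14, 25, 13, 15, 21, 21]
t=8: [14, 9, 7, 8, 11, 25, 40, 36, 42, 46, 23, 41, 43, 46, 47, 19, 46, 48, 13, 11]
t=9: [45, 42, 38, 40, 42, 16, 23, 23, 24, 26, 9, 21, 23, 25, 26, 5, 21, 26, 45, 44]
t=10: [28, 21, 20, 21, 21, 46, 12, 9, 11, 13, 40, 7, 8, 12, 13, 33, 8, 12, 21, 21]
t=11: [16, 9, 7, 8, 11, 25, 42, 41, 44, 45, 24, 39, 43, 45, 46, 24, 40, 43, 13, 11]
t=12: [47, 42, 38, 40, 42, 17, 23, 24, 24, 26, 11, 21, 23, 25, 26, 11, 21, 25, 45, 44]
t=13: [28, 21, 21, 21, 21, 48, 12, 10, 11, 13, 43, 7, 8, 12, 13, 40, 9, 12, 21, 21]
t=14: [16, 9, 8, 8, 11, 25, 42, 42, 44, 45, 24, 39, 43, 45, 46, 26, 42, 43, 13, 11]
t=15: [47, 42, 40, 40, 42, 17, 23, 24, 24, 26, 11, 21, 23, 25, 26, 14, 21, 25, 45, 44]
t=16: [28, 21, 21, 21, 21, 48, 12, 10, 11, 13, 44, 7, 8, 12, 13, 44, 9, 12, 21, 21]
t=17: [16, 9, 8, 8, 11, 25, 42, 42, 44, 45, 24, 39, 43, 45, 46, 26, 42, 43, 13, 11]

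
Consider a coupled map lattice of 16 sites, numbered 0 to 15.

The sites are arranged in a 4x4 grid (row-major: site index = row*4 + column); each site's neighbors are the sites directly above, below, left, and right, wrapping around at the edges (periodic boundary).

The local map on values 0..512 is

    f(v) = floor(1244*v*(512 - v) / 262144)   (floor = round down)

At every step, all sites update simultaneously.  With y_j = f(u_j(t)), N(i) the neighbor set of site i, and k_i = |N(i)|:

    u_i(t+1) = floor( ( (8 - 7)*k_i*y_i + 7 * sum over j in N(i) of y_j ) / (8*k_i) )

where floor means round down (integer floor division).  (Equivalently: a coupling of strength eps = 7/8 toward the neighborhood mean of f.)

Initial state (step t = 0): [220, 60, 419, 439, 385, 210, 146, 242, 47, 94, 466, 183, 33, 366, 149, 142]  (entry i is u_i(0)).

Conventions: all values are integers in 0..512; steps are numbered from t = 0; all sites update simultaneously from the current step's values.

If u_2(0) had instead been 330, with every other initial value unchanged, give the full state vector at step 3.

Answer: [304, 300, 302, 299, 300, 302, 299, 301, 304, 301, 302, 300, 301, 304, 300, 303]
Key observation: This trace re-runs the system from the modified initial state.

Derivation:
t=0: [220, 60, 330, 439, 385, 210, 146, 242, 47, 94, 466, 183, 33, 366, 149, 142]
t=1: [166, 265, 208, 270, 251, 212, 249, 240, 183, 188, 227, 202, 208, 172, 226, 199]
t=2: [303, 290, 307, 296, 294, 304, 304, 307, 297, 292, 301, 298, 284, 298, 296, 302]
t=3: [304, 300, 302, 299, 300, 302, 299, 301, 304, 301, 302, 300, 301, 304, 300, 303]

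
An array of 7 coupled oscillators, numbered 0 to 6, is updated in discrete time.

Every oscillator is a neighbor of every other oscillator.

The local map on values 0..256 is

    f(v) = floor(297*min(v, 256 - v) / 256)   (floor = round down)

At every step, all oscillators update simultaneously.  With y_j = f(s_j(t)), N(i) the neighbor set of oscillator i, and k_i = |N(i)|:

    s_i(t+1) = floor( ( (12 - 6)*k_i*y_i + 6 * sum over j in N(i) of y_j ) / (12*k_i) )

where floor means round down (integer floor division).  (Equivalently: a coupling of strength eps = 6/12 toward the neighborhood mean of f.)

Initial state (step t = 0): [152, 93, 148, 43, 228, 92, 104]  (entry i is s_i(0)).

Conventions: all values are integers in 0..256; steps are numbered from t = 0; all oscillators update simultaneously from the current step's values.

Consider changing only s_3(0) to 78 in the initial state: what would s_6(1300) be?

Simulating step by step:
t=0: [152, 93, 148, 78, 228, 92, 104]
t=1: [108, 102, 110, 95, 71, 102, 108]
t=2: [119, 116, 120, 112, 101, 116, 119]
t=3: [134, 133, 135, 131, 126, 133, 134]
t=4: [141, 142, 141, 143, 143, 142, 141]
t=5: [132, 132, 132, 131, 131, 132, 132]
t=6: [143, 143, 143, 144, 144, 143, 143]
t=7: [130, 130, 130, 129, 129, 130, 130]
t=8: [146, 146, 146, 146, 146, 146, 146]
t=9: [127, 127, 127, 127, 127, 127, 127]
t=10: [147, 147, 147, 147, 147, 147, 147]
t=11: [126, 126, 126, 126, 126, 126, 126]
t=12: [146, 146, 146, 146, 146, 146, 146]

Answer: s_6(1300) = 146
Key observation: The state at step 8, [146, 146, 146, 146, 146, 146, 146], reappears at step 12: the system is in a cycle of period 4 from step 8 on.  Therefore the state at step 1300 equals the state at step 8 + ((1300 - 8) mod 4) = 8, which is [146, 146, 146, 146, 146, 146, 146].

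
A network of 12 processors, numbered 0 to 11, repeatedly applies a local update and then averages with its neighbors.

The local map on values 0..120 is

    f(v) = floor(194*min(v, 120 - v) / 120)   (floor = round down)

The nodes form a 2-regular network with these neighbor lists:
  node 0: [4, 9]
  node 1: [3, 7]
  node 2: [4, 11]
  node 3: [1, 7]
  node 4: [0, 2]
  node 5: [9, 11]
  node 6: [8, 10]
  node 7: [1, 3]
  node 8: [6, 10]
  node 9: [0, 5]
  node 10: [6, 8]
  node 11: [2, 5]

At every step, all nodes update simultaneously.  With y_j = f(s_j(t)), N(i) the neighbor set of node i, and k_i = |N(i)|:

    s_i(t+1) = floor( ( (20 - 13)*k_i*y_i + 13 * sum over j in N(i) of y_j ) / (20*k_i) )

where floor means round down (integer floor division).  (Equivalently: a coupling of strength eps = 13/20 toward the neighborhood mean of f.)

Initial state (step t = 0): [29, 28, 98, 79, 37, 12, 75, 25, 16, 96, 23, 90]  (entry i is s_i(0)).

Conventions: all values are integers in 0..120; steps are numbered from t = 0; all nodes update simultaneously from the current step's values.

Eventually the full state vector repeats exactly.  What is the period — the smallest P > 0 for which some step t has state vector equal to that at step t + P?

Simulating step by step:
t=0: [29, 28, 98, 79, 37, 12, 75, 25, 16, 96, 23, 90]
t=1: [47, 50, 47, 50, 46, 34, 45, 50, 44, 34, 44, 34]
t=2: [67, 80, 67, 80, 74, 54, 71, 80, 71, 60, 71, 60]
t=3: [85, 64, 85, 64, 81, 93, 79, 64, 79, 89, 79, 89]
t=4: [56, 90, 56, 90, 58, 47, 66, 90, 66, 49, 66, 49]
t=5: [87, 48, 87, 48, 91, 77, 87, 48, 87, 81, 87, 81]
t=6: [53, 77, 53, 77, 50, 65, 53, 77, 53, 61, 53, 61]
t=7: [86, 69, 86, 69, 83, 92, 85, 69, 85, 89, 85, 89]
t=8: [54, 82, 54, 82, 55, 48, 56, 82, 56, 49, 56, 49]
t=9: [84, 61, 84, 61, 87, 78, 90, 61, 90, 80, 90, 80]
t=10: [58, 95, 58, 95, 56, 65, 48, 95, 48, 63, 48, 63]
t=11: [91, 40, 91, 40, 91, 90, 77, 40, 77, 91, 77, 91]
t=12: [46, 64, 46, 64, 46, 46, 69, 64, 69, 46, 69, 46]
t=13: [74, 90, 74, 90, 74, 74, 82, 90, 82, 74, 82, 74]
t=14: [74, 48, 74, 48, 74, 74, 61, 48, 61, 74, 61, 74]
t=15: [74, 77, 74, 77, 74, 74, 95, 77, 95, 74, 95, 74]
t=16: [74, 69, 74, 69, 74, 74, 40, 69, 40, 74, 40, 74]
t=17: [74, 82, 74, 82, 74, 74, 64, 82, 64, 74, 64, 74]
t=18: [74, 61, 74, 61, 74, 74, 90, 61, 90, 74, 90, 74]
t=19: [74, 95, 74, 95, 74, 74, 48, 95, 48, 74, 48, 74]
t=20: [74, 40, 74, 40, 74, 74, 77, 40, 77, 74, 77, 74]
t=21: [74, 64, 74, 64, 74, 74, 69, 64, 69, 74, 69, 74]
t=22: [74, 90, 74, 90, 74, 74, 82, 90, 82, 74, 82, 74]

Answer: 9
Key observation: The state at step 13, [74, 90, 74, 90, 74, 74, 82, 90, 82, 74, 82, 74], reappears at step 22 — and no state repeats earlier — so the cycle the system enters has period 9.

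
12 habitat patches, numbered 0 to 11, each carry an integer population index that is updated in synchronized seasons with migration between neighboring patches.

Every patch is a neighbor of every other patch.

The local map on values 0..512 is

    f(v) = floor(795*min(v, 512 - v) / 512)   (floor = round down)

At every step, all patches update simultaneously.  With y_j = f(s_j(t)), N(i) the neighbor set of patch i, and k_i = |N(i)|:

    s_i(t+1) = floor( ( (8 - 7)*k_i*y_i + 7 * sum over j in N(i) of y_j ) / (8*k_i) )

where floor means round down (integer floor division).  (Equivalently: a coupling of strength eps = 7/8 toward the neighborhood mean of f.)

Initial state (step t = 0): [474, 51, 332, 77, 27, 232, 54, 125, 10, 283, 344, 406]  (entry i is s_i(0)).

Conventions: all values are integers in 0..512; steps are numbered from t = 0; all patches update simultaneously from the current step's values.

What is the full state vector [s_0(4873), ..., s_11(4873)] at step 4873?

Answer: [260, 260, 260, 260, 260, 260, 260, 260, 260, 260, 260, 260]
Key observation: The state at step 17, [344, 344, 344, 344, 344, 344, 344, 344, 344, 344, 344, 344], reappears at step 22: the system is in a cycle of period 5 from step 17 on.  Therefore the state at step 4873 equals the state at step 17 + ((4873 - 17) mod 5) = 18, which is [260, 260, 260, 260, 260, 260, 260, 260, 260, 260, 260, 260].

Derivation:
t=0: [474, 51, 332, 77, 27, 232, 54, 125, 10, 283, 344, 406]
t=1: [162, 163, 172, 165, 161, 176, 163, 168, 160, 175, 171, 167]
t=2: [258, 258, 259, 258, 258, 259, 258, 258, 258, 259, 259, 258]
t=3: [393, 393, 393, 393, 393, 393, 393, 393, 393, 393, 393, 393]
t=4: [184, 184, 184, 184, 184, 184, 184, 184, 184, 184, 184, 184]
t=5: [285, 285, 285, 285, 285, 285, 285, 285, 285, 285, 285, 285]
t=6: [352, 352, 352, 352, 352, 352, 352, 352, 352, 352, 352, 352]
t=7: [248, 248, 248, 248, 248, 248, 248, 248, 248, 248, 248, 248]
t=8: [385, 385, 385, 385, 385, 385, 385, 385, 385, 385, 385, 385]
t=9: [197, 197, 197, 197, 197, 197, 197, 197, 197, 197, 197, 197]
t=10: [305, 305, 305, 305, 305, 305, 305, 305, 305, 305, 305, 305]
t=11: [321, 321, 321, 321, 321, 321, 321, 321, 321, 321, 321, 321]
t=12: [296, 296, 296, 296, 296, 296, 296, 296, 296, 296, 296, 296]
t=13: [335, 335, 335, 335, 335, 335, 335, 335, 335, 335, 335, 335]
t=14: [274, 274, 274, 274, 274, 274, 274, 274, 274, 274, 274, 274]
t=15: [369, 369, 369, 369, 369, 369, 369, 369, 369, 369, 369, 369]
t=16: [222, 222, 222, 222, 222, 222, 222, 222, 222, 222, 222, 222]
t=17: [344, 344, 344, 344, 344, 344, 344, 344, 344, 344, 344, 344]
t=18: [260, 260, 260, 260, 260, 260, 260, 260, 260, 260, 260, 260]
t=19: [391, 391, 391, 391, 391, 391, 391, 391, 391, 391, 391, 391]
t=20: [187, 187, 187, 187, 187, 187, 187, 187, 187, 187, 187, 187]
t=21: [290, 290, 290, 290, 290, 290, 290, 290, 290, 290, 290, 290]
t=22: [344, 344, 344, 344, 344, 344, 344, 344, 344, 344, 344, 344]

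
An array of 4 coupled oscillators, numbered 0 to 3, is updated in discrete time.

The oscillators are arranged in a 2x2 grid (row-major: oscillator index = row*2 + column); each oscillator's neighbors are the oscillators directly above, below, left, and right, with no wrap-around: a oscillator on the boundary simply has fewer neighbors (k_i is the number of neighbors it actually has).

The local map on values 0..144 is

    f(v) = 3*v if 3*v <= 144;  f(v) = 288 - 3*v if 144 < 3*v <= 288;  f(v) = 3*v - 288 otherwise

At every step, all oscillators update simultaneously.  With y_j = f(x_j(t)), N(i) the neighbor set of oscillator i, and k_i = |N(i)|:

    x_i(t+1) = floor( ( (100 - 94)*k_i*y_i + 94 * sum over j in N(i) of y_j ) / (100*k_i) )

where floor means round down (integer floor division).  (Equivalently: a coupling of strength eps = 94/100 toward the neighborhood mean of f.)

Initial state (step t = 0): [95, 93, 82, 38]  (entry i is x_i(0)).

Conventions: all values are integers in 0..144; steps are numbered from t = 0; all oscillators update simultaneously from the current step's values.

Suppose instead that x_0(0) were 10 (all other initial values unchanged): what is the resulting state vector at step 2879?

Answer: [54, 68, 68, 54]
Key observation: The state at step 20, [59, 96, 96, 59], reappears at step 32: the system is in a cycle of period 12 from step 20 on.  Therefore the state at step 2879 equals the state at step 20 + ((2879 - 20) mod 12) = 23, which is [54, 68, 68, 54].

Derivation:
t=0: [10, 93, 82, 38]
t=1: [25, 68, 70, 30]
t=2: [80, 82, 82, 81]
t=3: [42, 46, 46, 42]
t=4: [137, 126, 126, 137]
t=5: [91, 121, 121, 91]
t=6: [71, 18, 18, 71]
t=7: [55, 73, 73, 55]
t=8: [72, 119, 119, 72]
t=9: [69, 71, 71, 69]
t=10: [75, 80, 80, 75]
t=11: [48, 62, 62, 48]
t=12: [104, 141, 141, 104]
t=13: [128, 30, 30, 128]
t=14: [90, 95, 95, 90]
t=15: [3, 17, 17, 3]
t=16: [48, 11, 11, 48]
t=17: [39, 137, 137, 39]
t=18: [122, 117, 117, 122]
t=19: [63, 77, 77, 63]
t=20: [59, 96, 96, 59]
t=21: [6, 104, 104, 6]
t=22: [23, 18, 18, 23]
t=23: [54, 68, 68, 54]
t=24: [86, 123, 123, 86]
t=25: [77, 33, 33, 77]
t=26: [96, 59, 59, 96]
t=27: [104, 6, 6, 104]
t=28: [18, 23, 23, 18]
t=29: [68, 54, 54, 68]
t=30: [123, 86, 86, 123]
t=31: [33, 77, 77, 33]
t=32: [59, 96, 96, 59]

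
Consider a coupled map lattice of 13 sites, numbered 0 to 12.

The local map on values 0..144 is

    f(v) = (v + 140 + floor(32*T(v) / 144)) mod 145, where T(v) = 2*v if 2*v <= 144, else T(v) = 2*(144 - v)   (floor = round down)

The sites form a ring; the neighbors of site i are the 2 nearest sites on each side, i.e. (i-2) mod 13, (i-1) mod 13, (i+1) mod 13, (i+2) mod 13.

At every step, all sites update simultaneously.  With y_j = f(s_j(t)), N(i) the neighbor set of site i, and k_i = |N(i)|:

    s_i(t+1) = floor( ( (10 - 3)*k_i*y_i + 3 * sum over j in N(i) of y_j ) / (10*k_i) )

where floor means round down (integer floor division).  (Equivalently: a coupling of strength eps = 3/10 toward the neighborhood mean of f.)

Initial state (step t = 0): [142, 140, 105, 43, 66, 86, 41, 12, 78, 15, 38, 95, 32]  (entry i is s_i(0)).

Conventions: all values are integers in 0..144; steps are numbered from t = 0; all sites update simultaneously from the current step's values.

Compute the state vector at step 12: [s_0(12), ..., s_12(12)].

Answer: [131, 131, 131, 131, 131, 131, 131, 131, 131, 131, 131, 131, 131]

Derivation:
t=0: [142, 140, 105, 43, 66, 86, 41, 12, 78, 15, 38, 95, 32]
t=1: [126, 121, 113, 73, 88, 90, 61, 29, 81, 31, 54, 95, 61]
t=2: [123, 120, 119, 104, 105, 100, 84, 50, 90, 51, 76, 102, 91]
t=3: [124, 123, 123, 117, 116, 110, 104, 76, 101, 77, 100, 110, 111]
t=4: [125, 126, 126, 124, 122, 118, 115, 104, 112, 104, 114, 118, 120]
t=5: [127, 128, 128, 127, 125, 123, 121, 117, 120, 117, 121, 123, 125]
t=6: [128, 129, 129, 128, 128, 126, 126, 124, 125, 124, 126, 126, 128]
t=7: [129, 130, 130, 129, 129, 129, 128, 127, 128, 127, 128, 129, 129]
t=8: [130, 130, 130, 130, 130, 129, 129, 129, 129, 129, 129, 129, 130]
t=9: [130, 131, 131, 130, 130, 130, 130, 130, 130, 130, 130, 130, 130]
t=10: [131, 131, 131, 131, 131, 131, 131, 131, 131, 131, 131, 131, 131]
t=11: [131, 131, 131, 131, 131, 131, 131, 131, 131, 131, 131, 131, 131]
t=12: [131, 131, 131, 131, 131, 131, 131, 131, 131, 131, 131, 131, 131]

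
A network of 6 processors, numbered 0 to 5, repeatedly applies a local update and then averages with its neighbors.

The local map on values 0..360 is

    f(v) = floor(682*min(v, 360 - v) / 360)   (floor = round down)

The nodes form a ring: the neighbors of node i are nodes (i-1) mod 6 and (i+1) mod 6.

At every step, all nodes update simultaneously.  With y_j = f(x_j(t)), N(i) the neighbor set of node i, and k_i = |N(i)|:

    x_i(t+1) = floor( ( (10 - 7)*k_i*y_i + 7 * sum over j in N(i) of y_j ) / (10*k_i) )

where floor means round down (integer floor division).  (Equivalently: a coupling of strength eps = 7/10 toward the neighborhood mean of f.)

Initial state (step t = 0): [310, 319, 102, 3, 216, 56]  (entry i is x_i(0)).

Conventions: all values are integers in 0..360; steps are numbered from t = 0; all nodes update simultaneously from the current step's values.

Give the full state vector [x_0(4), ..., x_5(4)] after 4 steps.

Simulating step by step:
t=0: [310, 319, 102, 3, 216, 56]
t=1: [92, 123, 86, 164, 120, 159]
t=2: [239, 187, 238, 229, 281, 230]
t=3: [269, 259, 270, 207, 217, 206]
t=4: [220, 177, 219, 240, 284, 242]

Answer: [220, 177, 219, 240, 284, 242]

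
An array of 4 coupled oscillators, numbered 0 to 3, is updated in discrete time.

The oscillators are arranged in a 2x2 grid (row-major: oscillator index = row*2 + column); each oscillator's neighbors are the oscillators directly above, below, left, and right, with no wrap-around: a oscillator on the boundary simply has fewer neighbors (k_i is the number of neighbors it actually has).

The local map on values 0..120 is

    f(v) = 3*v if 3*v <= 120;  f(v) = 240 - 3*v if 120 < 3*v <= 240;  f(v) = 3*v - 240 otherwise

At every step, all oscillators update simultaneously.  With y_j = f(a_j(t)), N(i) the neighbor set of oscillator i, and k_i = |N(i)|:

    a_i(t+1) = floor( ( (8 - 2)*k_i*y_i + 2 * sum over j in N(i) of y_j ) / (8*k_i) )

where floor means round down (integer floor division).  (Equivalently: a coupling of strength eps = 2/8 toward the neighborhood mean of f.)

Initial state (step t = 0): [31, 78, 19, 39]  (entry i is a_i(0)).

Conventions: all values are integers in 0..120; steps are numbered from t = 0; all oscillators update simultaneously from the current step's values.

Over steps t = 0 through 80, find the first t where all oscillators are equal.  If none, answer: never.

Answer: never
Key observation: The state at step 20 reappears at step 31 — the system is in a cycle of period 11 from step 20 on.  No step 0..31 is synchronized, and the cycle repeats forever, so no step up to 80 (or ever) has all oscillators equal.

Derivation:
t=0: [31, 78, 19, 39]  (not all equal)
t=1: [77, 30, 69, 95]  (not all equal)
t=2: [22, 74, 31, 49]  (not all equal)
t=3: [63, 33, 89, 83]  (not all equal)
t=4: [54, 81, 27, 22]  (not all equal)
t=5: [69, 20, 78, 60]  (not all equal)
t=6: [33, 56, 16, 53]  (not all equal)
t=7: [89, 76, 58, 75]  (not all equal)
t=8: [30, 14, 54, 21]  (not all equal)
t=9: [82, 50, 77, 62]  (not all equal)
t=10: [16, 75, 14, 52]  (not all equal)
t=11: [43, 27, 48, 70]  (not all equal)
t=12: [105, 78, 89, 44]  (not all equal)
t=13: [60, 27, 43, 85]  (not all equal)
t=14: [69, 70, 92, 35]  (not all equal)
t=15: [33, 39, 44, 87]  (not all equal)
t=16: [102, 102, 96, 43]  (not all equal)
t=17: [63, 71, 58, 97]  (not all equal)
t=18: [49, 33, 62, 49]  (not all equal)
t=19: [88, 97, 63, 88]  (not all equal)
t=20: [30, 44, 44, 30]  (not all equal)
t=21: [94, 103, 103, 94]  (not all equal)
t=22: [48, 62, 62, 48]  (not all equal)
t=23: [85, 64, 64, 85]  (not all equal)
t=24: [23, 39, 39, 23]  (not all equal)
t=25: [81, 105, 105, 81]  (not all equal)
t=26: [21, 57, 57, 21]  (not all equal)
t=27: [64, 67, 67, 64]  (not all equal)
t=28: [45, 41, 41, 45]  (not all equal)
t=29: [108, 114, 114, 108]  (not all equal)
t=30: [88, 97, 97, 88]  (not all equal)
t=31: [30, 44, 44, 30]  (not all equal)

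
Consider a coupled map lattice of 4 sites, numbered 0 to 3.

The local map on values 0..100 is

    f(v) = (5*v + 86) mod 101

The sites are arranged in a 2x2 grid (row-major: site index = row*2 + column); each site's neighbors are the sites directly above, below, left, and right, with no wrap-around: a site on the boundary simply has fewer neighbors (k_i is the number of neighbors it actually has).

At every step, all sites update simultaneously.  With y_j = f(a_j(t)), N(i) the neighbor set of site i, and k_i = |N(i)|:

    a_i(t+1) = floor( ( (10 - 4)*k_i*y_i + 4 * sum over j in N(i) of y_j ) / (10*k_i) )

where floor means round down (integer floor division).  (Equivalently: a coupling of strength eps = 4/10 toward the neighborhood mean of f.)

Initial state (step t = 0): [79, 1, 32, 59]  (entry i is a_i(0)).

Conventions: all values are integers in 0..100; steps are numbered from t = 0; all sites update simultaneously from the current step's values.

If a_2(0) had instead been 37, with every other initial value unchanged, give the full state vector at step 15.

Simulating step by step:
t=0: [79, 1, 37, 59]
t=1: [78, 85, 72, 78]
t=2: [52, 32, 54, 52]
t=3: [45, 43, 49, 45]
t=4: [30, 62, 20, 30]
t=5: [56, 69, 64, 56]
t=6: [43, 41, 26, 43]
t=7: [80, 93, 48, 80]
t=8: [63, 60, 46, 63]
t=9: [78, 89, 47, 78]
t=10: [52, 44, 39, 52]
t=11: [42, 19, 64, 42]
t=12: [72, 85, 38, 72]
t=13: [41, 20, 61, 41]
t=14: [88, 86, 88, 88]
t=15: [19, 15, 21, 19]

Answer: [19, 15, 21, 19]
Key observation: This trace re-runs the system from the modified initial state.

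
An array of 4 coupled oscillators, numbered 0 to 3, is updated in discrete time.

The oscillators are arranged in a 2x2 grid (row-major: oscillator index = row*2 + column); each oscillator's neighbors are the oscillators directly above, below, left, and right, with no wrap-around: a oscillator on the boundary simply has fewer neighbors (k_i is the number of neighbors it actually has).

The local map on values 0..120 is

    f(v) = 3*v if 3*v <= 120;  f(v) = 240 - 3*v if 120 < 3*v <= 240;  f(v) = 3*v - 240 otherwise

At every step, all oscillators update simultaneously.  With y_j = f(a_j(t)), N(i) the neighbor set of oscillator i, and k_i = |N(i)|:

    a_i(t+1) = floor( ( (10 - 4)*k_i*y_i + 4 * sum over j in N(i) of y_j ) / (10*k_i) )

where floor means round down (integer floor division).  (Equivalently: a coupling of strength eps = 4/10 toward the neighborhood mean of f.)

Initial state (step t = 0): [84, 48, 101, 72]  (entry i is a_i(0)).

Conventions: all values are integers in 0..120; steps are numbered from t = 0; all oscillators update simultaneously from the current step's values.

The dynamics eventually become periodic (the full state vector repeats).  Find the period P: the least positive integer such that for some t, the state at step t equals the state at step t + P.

Answer: 2
Key observation: The state at step 59, [24, 24, 24, 24], reappears at step 61 — and no state repeats earlier — so the cycle the system enters has period 2.

Derivation:
t=0: [84, 48, 101, 72]
t=1: [39, 64, 45, 46]
t=2: [100, 72, 106, 91]
t=3: [56, 33, 65, 40]
t=4: [72, 97, 65, 100]
t=5: [33, 47, 43, 55]
t=6: [101, 94, 101, 87]
t=7: [58, 42, 54, 33]
t=8: [78, 101, 79, 97]
t=9: [16, 49, 13, 43]
t=10: [55, 87, 55, 93]
t=11: [64, 35, 67, 42]
t=12: [57, 95, 55, 97]
t=13: [65, 51, 69, 54]
t=14: [51, 76, 44, 70]
t=15: [76, 30, 88, 42]
t=16: [30, 79, 39, 91]
t=17: [78, 26, 94, 43]
t=18: [27, 70, 48, 90]
t=19: [73, 40, 79, 43]
t=20: [37, 98, 28, 91]
t=21: [94, 61, 79, 47]
t=22: [37, 62, 30, 71]
t=23: [95, 60, 81, 45]
t=24: [39, 66, 31, 75]
t=25: [97, 51, 82, 36]
t=26: [49, 84, 35, 83]
t=27: [79, 27, 83, 28]
t=28: [19, 66, 22, 68]
t=29: [55, 43, 58, 43]
t=30: [80, 103, 76, 102]
t=31: [16, 54, 20, 55]
t=32: [56, 71, 60, 72]
t=33: [60, 35, 55, 31]
t=34: [72, 93, 75, 91]
t=35: [25, 34, 20, 30]
t=36: [77, 94, 69, 86]
t=37: [20, 30, 25, 25]
t=38: [69, 81, 72, 78]
t=39: [25, 9, 22, 9]
t=40: [63, 36, 60, 34]
t=41: [64, 95, 66, 94]
t=42: [46, 45, 43, 42]
t=43: [104, 106, 109, 111]
t=44: [76, 79, 85, 88]
t=45: [10, 9, 16, 18]
t=46: [33, 33, 45, 47]
t=47: [100, 99, 102, 100]
t=48: [60, 58, 63, 60]
t=49: [59, 63, 54, 59]
t=50: [63, 55, 72, 63]
t=51: [50, 65, 34, 50]
t=52: [83, 63, 97, 83]
t=53: [25, 34, 34, 25]
t=54: [85, 91, 91, 85]
t=55: [22, 25, 25, 22]
t=56: [69, 71, 71, 69]
t=57: [30, 29, 29, 30]
t=58: [88, 88, 88, 88]
t=59: [24, 24, 24, 24]
t=60: [72, 72, 72, 72]
t=61: [24, 24, 24, 24]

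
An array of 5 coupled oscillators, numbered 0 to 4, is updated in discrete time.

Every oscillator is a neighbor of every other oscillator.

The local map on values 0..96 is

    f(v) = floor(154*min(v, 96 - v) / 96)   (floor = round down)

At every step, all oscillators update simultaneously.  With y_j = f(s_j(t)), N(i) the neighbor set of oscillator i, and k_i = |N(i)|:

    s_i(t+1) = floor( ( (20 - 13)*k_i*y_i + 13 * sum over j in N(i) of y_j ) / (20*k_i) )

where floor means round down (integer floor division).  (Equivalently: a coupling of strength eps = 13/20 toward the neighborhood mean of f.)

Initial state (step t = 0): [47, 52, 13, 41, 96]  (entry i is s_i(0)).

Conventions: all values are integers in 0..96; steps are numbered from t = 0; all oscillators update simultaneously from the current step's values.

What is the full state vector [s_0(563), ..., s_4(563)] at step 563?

Answer: [65, 65, 65, 65, 65]
Key observation: The state at step 8, [70, 70, 70, 70, 70], reappears at step 15: the system is in a cycle of period 7 from step 8 on.  Therefore the state at step 563 equals the state at step 8 + ((563 - 8) mod 7) = 10, which is [65, 65, 65, 65, 65].

Derivation:
t=0: [47, 52, 13, 41, 96]
t=1: [51, 50, 41, 49, 37]
t=2: [69, 69, 68, 69, 66]
t=3: [43, 43, 44, 43, 44]
t=4: [68, 68, 69, 68, 69]
t=5: [43, 43, 43, 43, 43]
t=6: [68, 68, 68, 68, 68]
t=7: [44, 44, 44, 44, 44]
t=8: [70, 70, 70, 70, 70]
t=9: [41, 41, 41, 41, 41]
t=10: [65, 65, 65, 65, 65]
t=11: [49, 49, 49, 49, 49]
t=12: [75, 75, 75, 75, 75]
t=13: [33, 33, 33, 33, 33]
t=14: [52, 52, 52, 52, 52]
t=15: [70, 70, 70, 70, 70]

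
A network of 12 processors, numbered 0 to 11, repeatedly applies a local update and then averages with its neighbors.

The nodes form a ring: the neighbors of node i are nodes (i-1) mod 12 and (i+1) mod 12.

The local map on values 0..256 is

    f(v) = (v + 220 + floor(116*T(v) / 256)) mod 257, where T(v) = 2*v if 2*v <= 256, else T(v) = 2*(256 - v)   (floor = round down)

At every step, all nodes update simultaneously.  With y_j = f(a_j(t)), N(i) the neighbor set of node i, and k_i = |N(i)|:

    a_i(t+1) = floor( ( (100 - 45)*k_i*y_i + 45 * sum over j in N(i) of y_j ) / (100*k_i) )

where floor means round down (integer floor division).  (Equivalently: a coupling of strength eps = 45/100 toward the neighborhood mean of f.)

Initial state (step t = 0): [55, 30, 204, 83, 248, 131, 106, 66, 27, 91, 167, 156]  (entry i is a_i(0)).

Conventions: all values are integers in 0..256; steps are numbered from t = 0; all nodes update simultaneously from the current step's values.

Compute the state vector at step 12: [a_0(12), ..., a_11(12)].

Simulating step by step:
t=0: [55, 30, 204, 83, 248, 131, 106, 66, 27, 91, 167, 156]
t=1: [88, 74, 149, 163, 193, 200, 157, 88, 58, 125, 193, 177]
t=2: [142, 133, 185, 210, 212, 212, 192, 134, 114, 174, 209, 193]
t=3: [208, 208, 211, 213, 214, 213, 211, 202, 193, 204, 213, 212]
t=4: [214, 214, 214, 214, 214, 214, 213, 213, 213, 213, 214, 214]
t=5: [215, 215, 215, 215, 215, 214, 214, 214, 214, 214, 214, 215]
t=6: [215, 215, 215, 215, 215, 215, 215, 215, 215, 215, 215, 215]
t=7: [215, 215, 215, 215, 215, 215, 215, 215, 215, 215, 215, 215]
t=8: [215, 215, 215, 215, 215, 215, 215, 215, 215, 215, 215, 215]
t=9: [215, 215, 215, 215, 215, 215, 215, 215, 215, 215, 215, 215]
t=10: [215, 215, 215, 215, 215, 215, 215, 215, 215, 215, 215, 215]
t=11: [215, 215, 215, 215, 215, 215, 215, 215, 215, 215, 215, 215]
t=12: [215, 215, 215, 215, 215, 215, 215, 215, 215, 215, 215, 215]

Answer: [215, 215, 215, 215, 215, 215, 215, 215, 215, 215, 215, 215]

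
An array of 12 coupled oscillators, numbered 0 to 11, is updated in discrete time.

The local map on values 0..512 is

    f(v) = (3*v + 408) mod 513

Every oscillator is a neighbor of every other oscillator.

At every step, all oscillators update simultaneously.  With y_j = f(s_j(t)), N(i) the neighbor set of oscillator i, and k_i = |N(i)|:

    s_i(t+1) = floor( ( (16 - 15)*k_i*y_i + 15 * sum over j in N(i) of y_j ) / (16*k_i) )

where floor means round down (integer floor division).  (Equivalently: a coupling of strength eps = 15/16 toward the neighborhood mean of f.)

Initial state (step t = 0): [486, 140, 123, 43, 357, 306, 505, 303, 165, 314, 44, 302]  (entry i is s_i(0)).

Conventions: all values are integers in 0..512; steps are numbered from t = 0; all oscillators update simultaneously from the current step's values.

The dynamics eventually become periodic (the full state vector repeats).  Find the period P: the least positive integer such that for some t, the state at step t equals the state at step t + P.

Simulating step by step:
t=0: [486, 140, 123, 43, 357, 306, 505, 303, 165, 314, 44, 302]
t=1: [281, 281, 282, 288, 278, 281, 279, 282, 279, 281, 288, 282]
t=2: [227, 227, 227, 227, 227, 227, 227, 227, 227, 227, 227, 227]
t=3: [63, 63, 63, 63, 63, 63, 63, 63, 63, 63, 63, 63]
t=4: [84, 84, 84, 84, 84, 84, 84, 84, 84, 84, 84, 84]
t=5: [147, 147, 147, 147, 147, 147, 147, 147, 147, 147, 147, 147]
t=6: [336, 336, 336, 336, 336, 336, 336, 336, 336, 336, 336, 336]
t=7: [390, 390, 390, 390, 390, 390, 390, 390, 390, 390, 390, 390]
t=8: [39, 39, 39, 39, 39, 39, 39, 39, 39, 39, 39, 39]
t=9: [12, 12, 12, 12, 12, 12, 12, 12, 12, 12, 12, 12]
t=10: [444, 444, 444, 444, 444, 444, 444, 444, 444, 444, 444, 444]
t=11: [201, 201, 201, 201, 201, 201, 201, 201, 201, 201, 201, 201]
t=12: [498, 498, 498, 498, 498, 498, 498, 498, 498, 498, 498, 498]
t=13: [363, 363, 363, 363, 363, 363, 363, 363, 363, 363, 363, 363]
t=14: [471, 471, 471, 471, 471, 471, 471, 471, 471, 471, 471, 471]
t=15: [282, 282, 282, 282, 282, 282, 282, 282, 282, 282, 282, 282]
t=16: [228, 228, 228, 228, 228, 228, 228, 228, 228, 228, 228, 228]
t=17: [66, 66, 66, 66, 66, 66, 66, 66, 66, 66, 66, 66]
t=18: [93, 93, 93, 93, 93, 93, 93, 93, 93, 93, 93, 93]
t=19: [174, 174, 174, 174, 174, 174, 174, 174, 174, 174, 174, 174]
t=20: [417, 417, 417, 417, 417, 417, 417, 417, 417, 417, 417, 417]
t=21: [120, 120, 120, 120, 120, 120, 120, 120, 120, 120, 120, 120]
t=22: [255, 255, 255, 255, 255, 255, 255, 255, 255, 255, 255, 255]
t=23: [147, 147, 147, 147, 147, 147, 147, 147, 147, 147, 147, 147]

Answer: 18
Key observation: The state at step 5, [147, 147, 147, 147, 147, 147, 147, 147, 147, 147, 147, 147], reappears at step 23 — and no state repeats earlier — so the cycle the system enters has period 18.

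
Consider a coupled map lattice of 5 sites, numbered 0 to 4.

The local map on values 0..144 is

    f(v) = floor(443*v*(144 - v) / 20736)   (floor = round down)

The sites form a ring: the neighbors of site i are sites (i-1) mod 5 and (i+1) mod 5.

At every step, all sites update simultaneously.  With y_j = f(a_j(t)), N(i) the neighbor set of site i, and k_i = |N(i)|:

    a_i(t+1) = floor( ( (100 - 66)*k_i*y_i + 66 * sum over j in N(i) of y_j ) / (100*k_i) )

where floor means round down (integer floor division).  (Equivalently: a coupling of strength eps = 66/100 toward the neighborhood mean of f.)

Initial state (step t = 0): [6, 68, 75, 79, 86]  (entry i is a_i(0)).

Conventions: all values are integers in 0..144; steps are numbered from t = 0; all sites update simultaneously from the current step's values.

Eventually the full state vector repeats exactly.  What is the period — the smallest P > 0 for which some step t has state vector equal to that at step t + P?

Answer: 2
Key observation: The state at step 7, [94, 94, 95, 95, 94], reappears at step 9 — and no state repeats earlier — so the cycle the system enters has period 2.

Derivation:
t=0: [6, 68, 75, 79, 86]
t=1: [77, 79, 109, 108, 77]
t=2: [109, 100, 90, 91, 101]
t=3: [88, 92, 100, 99, 92]
t=4: [103, 100, 96, 96, 100]
t=5: [92, 94, 96, 96, 94]
t=6: [100, 100, 98, 98, 100]
t=7: [94, 94, 95, 95, 94]
t=8: [100, 99, 99, 99, 99]
t=9: [94, 94, 95, 95, 94]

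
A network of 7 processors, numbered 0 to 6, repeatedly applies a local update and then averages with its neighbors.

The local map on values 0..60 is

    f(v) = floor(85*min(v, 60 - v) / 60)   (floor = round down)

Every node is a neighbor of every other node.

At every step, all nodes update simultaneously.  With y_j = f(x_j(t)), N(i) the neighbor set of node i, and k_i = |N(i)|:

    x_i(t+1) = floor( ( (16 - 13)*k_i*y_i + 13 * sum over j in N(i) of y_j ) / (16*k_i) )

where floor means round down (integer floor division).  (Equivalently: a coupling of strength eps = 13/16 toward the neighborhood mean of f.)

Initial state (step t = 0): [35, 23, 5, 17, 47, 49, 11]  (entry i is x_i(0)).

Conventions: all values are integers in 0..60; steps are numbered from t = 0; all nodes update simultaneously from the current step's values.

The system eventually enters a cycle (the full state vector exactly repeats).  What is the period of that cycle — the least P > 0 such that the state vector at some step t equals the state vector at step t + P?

Answer: 2
Key observation: The state at step 7, [36, 36, 36, 36, 36, 36, 36], reappears at step 9 — and no state repeats earlier — so the cycle the system enters has period 2.

Derivation:
t=0: [35, 23, 5, 17, 47, 49, 11]
t=1: [21, 21, 20, 21, 20, 20, 20]
t=2: [28, 28, 28, 28, 28, 28, 28]
t=3: [39, 39, 39, 39, 39, 39, 39]
t=4: [29, 29, 29, 29, 29, 29, 29]
t=5: [41, 41, 41, 41, 41, 41, 41]
t=6: [26, 26, 26, 26, 26, 26, 26]
t=7: [36, 36, 36, 36, 36, 36, 36]
t=8: [34, 34, 34, 34, 34, 34, 34]
t=9: [36, 36, 36, 36, 36, 36, 36]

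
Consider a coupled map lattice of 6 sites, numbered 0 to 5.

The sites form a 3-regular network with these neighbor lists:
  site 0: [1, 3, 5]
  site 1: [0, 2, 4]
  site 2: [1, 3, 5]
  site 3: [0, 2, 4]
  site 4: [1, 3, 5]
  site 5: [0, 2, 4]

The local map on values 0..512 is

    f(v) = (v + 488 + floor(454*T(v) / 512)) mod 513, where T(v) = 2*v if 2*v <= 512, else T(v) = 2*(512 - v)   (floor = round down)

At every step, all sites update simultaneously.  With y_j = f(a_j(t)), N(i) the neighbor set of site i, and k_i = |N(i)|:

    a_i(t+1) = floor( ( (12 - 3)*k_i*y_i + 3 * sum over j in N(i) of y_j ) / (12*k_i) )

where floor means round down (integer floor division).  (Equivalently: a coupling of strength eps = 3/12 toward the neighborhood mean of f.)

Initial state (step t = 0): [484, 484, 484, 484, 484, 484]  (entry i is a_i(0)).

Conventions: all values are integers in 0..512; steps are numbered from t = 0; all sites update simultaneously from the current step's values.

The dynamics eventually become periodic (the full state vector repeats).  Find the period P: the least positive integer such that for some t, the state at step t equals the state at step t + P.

Answer: 2
Key observation: The state at step 10, [497, 497, 497, 497, 497, 497], reappears at step 12 — and no state repeats earlier — so the cycle the system enters has period 2.

Derivation:
t=0: [484, 484, 484, 484, 484, 484]
t=1: [508, 508, 508, 508, 508, 508]
t=2: [490, 490, 490, 490, 490, 490]
t=3: [504, 504, 504, 504, 504, 504]
t=4: [493, 493, 493, 493, 493, 493]
t=5: [501, 501, 501, 501, 501, 501]
t=6: [495, 495, 495, 495, 495, 495]
t=7: [500, 500, 500, 500, 500, 500]
t=8: [496, 496, 496, 496, 496, 496]
t=9: [499, 499, 499, 499, 499, 499]
t=10: [497, 497, 497, 497, 497, 497]
t=11: [498, 498, 498, 498, 498, 498]
t=12: [497, 497, 497, 497, 497, 497]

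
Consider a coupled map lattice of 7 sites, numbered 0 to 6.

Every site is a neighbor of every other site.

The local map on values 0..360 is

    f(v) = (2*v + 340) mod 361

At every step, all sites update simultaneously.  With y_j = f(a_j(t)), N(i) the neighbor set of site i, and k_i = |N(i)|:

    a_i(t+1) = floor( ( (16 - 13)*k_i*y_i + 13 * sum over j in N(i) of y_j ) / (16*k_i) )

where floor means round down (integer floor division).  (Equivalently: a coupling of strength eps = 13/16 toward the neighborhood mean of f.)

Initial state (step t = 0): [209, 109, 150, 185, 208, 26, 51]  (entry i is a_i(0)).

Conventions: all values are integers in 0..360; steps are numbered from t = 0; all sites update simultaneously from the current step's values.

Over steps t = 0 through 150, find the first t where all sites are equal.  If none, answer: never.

Simulating step by step:
t=0: [209, 109, 150, 185, 208, 26, 51]  (not all equal)
t=1: [138, 146, 150, 154, 138, 137, 140]  (not all equal)
t=2: [265, 265, 266, 266, 265, 264, 265]  (not all equal)
t=3: [148, 148, 148, 148, 148, 148, 148]  (all equal)

Answer: 3
Key observation: Synchronization is absorbing here: once all sites are equal they stay equal, and step 3 is the first all-equal step.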